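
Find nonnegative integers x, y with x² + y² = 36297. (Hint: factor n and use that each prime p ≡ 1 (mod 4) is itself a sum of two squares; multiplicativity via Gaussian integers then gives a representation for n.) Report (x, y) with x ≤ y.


Step 1: Factor n = 36297 = 3^2 · 37 · 109.
Step 2: Check the mod-4 condition on each prime factor: 3 ≡ 3 (mod 4), exponent 2 (must be even); 37 ≡ 1 (mod 4), exponent 1; 109 ≡ 1 (mod 4), exponent 1.
All primes ≡ 3 (mod 4) appear to even exponent (or don't appear), so by the two-squares theorem n IS expressible as a sum of two squares.
Step 3: Build a representation. Group n = k² · m with k = 3 and m = 37 · 109 = 4033 (a product of primes ≡ 1 (mod 4)); a representation of m scales to one of n via (k·x)² + (k·y)² = k²(x² + y²). Each prime p ≡ 1 (mod 4) is itself a sum of two squares; find a² by testing p − a² for a perfect square:
  37: 37 − 1² = 36 = 6² ⇒ 37 = 1² + 6².
  109: 109 − 1² = 108, 109 − 2² = 105, 109 − 3² = 100 = 10² ⇒ 109 = 3² + 10².
  Combine using the Brahmagupta–Fibonacci identity (a² + b²)(c² + d²) = (ac − bd)² + (ad + bc)² = (ac + bd)² + (ad − bc)²:
  37 · 109 = 4033: from (1² + 6²)(3² + 10²), take (1·3 − 6·10, 1·10 + 6·3) = (3 − 60, 10 + 18) = (-57, 28); dropping signs (only squares matter) gives (57, 28); check 57² + 28² = 3249 + 784 = 4033 ✓.
  Scale by k = 3: (3·57, 3·28) = (171, 84).
Step 4: Order so x ≤ y and verify: 84² + 171² = 7056 + 29241 = 36297 = n. ✓

n = 36297 = 84² + 171² (one valid representation with x ≤ y).


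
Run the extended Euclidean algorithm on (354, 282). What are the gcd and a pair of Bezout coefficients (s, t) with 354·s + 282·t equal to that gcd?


Euclidean algorithm on (354, 282) — divide until remainder is 0:
  354 = 1 · 282 + 72
  282 = 3 · 72 + 66
  72 = 1 · 66 + 6
  66 = 11 · 6 + 0
gcd(354, 282) = 6.
Track Bezout coefficients alongside the remainders: start with r₀ = 354 = a·1 + b·0 (s = 1, t = 0) and r₁ = 282 = a·0 + b·1 (s = 0, t = 1); each new remainder r_{k+1} = r_{k-1} − q_k·r_k inherits s_{k+1} = s_{k-1} − q_k·s_k, t_{k+1} = t_{k-1} − q_k·t_k, so r_k = a·s_k + b·t_k at every step:
  q = 1: r = 72, s = 1 − 1·0 = 1, t = 0 − 1·1 = -1  (check: 354·1 + 282·(-1) = 72)
  q = 3: r = 66, s = 0 − 3·1 = -3, t = 1 − 3·(-1) = 4  (check: 354·(-3) + 282·4 = 66)
  q = 1: r = 6, s = 1 − 1·(-3) = 4, t = -1 − 1·4 = -5  (check: 354·4 + 282·(-5) = 6)
The row with r = 6 (the gcd) gives the Bezout coefficients s = 4, t = -5.
Result: 354 · (4) + 282 · (-5) = 6.

gcd(354, 282) = 6; s = 4, t = -5 (check: 354·4 + 282·(-5) = 6).


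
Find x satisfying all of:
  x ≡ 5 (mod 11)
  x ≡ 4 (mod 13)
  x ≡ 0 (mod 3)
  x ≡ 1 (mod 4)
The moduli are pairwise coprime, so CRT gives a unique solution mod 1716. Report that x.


Product of moduli M = 11 · 13 · 3 · 4 = 1716.
Merge one congruence at a time:
  Start: x ≡ 5 (mod 11).
  Combine with x ≡ 4 (mod 13); new modulus lcm = 143.
    Write x = 5 + 11·t and substitute into x ≡ 4 (mod 13): 11·t ≡ 4 − 5 = -1 (mod 13).
    Reduce coefficients mod 13: 11·t ≡ 12 (mod 13).
    The inverse of 11 mod 13 is 6 (since 11·6 = 66 = 5·13 + 1), so t ≡ 6·12 = 72 ≡ 7 (mod 13).
    Then x = 5 + 11·7 = 82, valid modulo lcm(11, 13) = 143: x ≡ 82 (mod 143).
  Combine with x ≡ 0 (mod 3); new modulus lcm = 429.
    Write x = 82 + 143·t and substitute into x ≡ 0 (mod 3): 143·t ≡ 0 − 82 = -82 (mod 3).
    Reduce coefficients mod 3: 2·t ≡ 2 (mod 3).
    The inverse of 2 mod 3 is 2 (since 2·2 = 4 = 1·3 + 1), so t ≡ 2·2 = 4 ≡ 1 (mod 3).
    Then x = 82 + 143·1 = 225, valid modulo lcm(143, 3) = 429: x ≡ 225 (mod 429).
  Combine with x ≡ 1 (mod 4); new modulus lcm = 1716.
    Write x = 225 + 429·t and substitute into x ≡ 1 (mod 4): 429·t ≡ 1 − 225 = -224 (mod 4).
    Reduce coefficients mod 4: 1·t ≡ 0 (mod 4).
    So t ≡ 0 (mod 4).
    Then x = 225 + 429·0 = 225, valid modulo lcm(429, 4) = 1716: x ≡ 225 (mod 1716).
Verify against each original: 225 mod 11 = 5, 225 mod 13 = 4, 225 mod 3 = 0, 225 mod 4 = 1.

x ≡ 225 (mod 1716).


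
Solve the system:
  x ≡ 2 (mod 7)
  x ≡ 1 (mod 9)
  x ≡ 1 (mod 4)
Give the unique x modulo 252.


Moduli 7, 9, 4 are pairwise coprime; by CRT there is a unique solution modulo M = 7 · 9 · 4 = 252.
Solve pairwise, accumulating the modulus:
  Start with x ≡ 2 (mod 7).
  Combine with x ≡ 1 (mod 9): since gcd(7, 9) = 1, we get a unique residue mod 63.
    Write x = 2 + 7·t and substitute into x ≡ 1 (mod 9): 7·t ≡ 1 − 2 = -1 (mod 9).
    Reduce coefficients mod 9: 7·t ≡ 8 (mod 9).
    The inverse of 7 mod 9 is 4 (since 7·4 = 28 = 3·9 + 1), so t ≡ 4·8 = 32 ≡ 5 (mod 9).
    Then x = 2 + 7·5 = 37, valid modulo lcm(7, 9) = 63: x ≡ 37 (mod 63).
  Combine with x ≡ 1 (mod 4): since gcd(63, 4) = 1, we get a unique residue mod 252.
    Write x = 37 + 63·t and substitute into x ≡ 1 (mod 4): 63·t ≡ 1 − 37 = -36 (mod 4).
    Reduce coefficients mod 4: 3·t ≡ 0 (mod 4).
    The inverse of 3 mod 4 is 3 (since 3·3 = 9 = 2·4 + 1), so t ≡ 3·0 = 0 ≡ 0 (mod 4).
    Then x = 37 + 63·0 = 37, valid modulo lcm(63, 4) = 252: x ≡ 37 (mod 252).
Verify: 37 mod 7 = 2 ✓, 37 mod 9 = 1 ✓, 37 mod 4 = 1 ✓.

x ≡ 37 (mod 252).


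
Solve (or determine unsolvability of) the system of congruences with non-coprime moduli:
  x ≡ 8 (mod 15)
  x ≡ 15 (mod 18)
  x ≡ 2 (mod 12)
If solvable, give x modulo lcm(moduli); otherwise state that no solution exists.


Moduli 15, 18, 12 are not pairwise coprime, so CRT works modulo lcm(m_i) when all pairwise compatibility conditions hold.
Pairwise compatibility: gcd(m_i, m_j) must divide a_i - a_j for every pair.
Merge one congruence at a time:
  Start: x ≡ 8 (mod 15).
  Combine with x ≡ 15 (mod 18): gcd(15, 18) = 3, and 15 - 8 = 7 is NOT divisible by 3.
    ⇒ system is inconsistent (no integer solution).

No solution (the system is inconsistent).


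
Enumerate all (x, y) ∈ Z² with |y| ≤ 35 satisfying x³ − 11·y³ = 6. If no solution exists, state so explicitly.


The equation is x³ - 11y³ = 6. For fixed y, x³ = 11·y³ + 6, so a solution requires the RHS to be a perfect cube.
Strategy: iterate y from -35 to 35, compute RHS = 11·y³ + 6, and check whether it is a (positive or negative) perfect cube.
Check small values of y:
  y = 0: RHS = 6 is not a perfect cube.
  y = 1: RHS = 17 is not a perfect cube.
  y = -1: RHS = -5 is not a perfect cube.
  y = 2: RHS = 94 is not a perfect cube.
  y = -2: RHS = -82 is not a perfect cube.
  y = 3: RHS = 303 is not a perfect cube.
  y = -3: RHS = -291 is not a perfect cube.
Continuing the search up to |y| = 35 finds no solutions either.
No (x, y) in the scanned range satisfies the equation.

No integer solutions with |y| ≤ 35.


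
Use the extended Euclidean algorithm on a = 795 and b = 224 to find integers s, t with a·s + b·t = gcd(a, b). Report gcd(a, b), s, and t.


Euclidean algorithm on (795, 224) — divide until remainder is 0:
  795 = 3 · 224 + 123
  224 = 1 · 123 + 101
  123 = 1 · 101 + 22
  101 = 4 · 22 + 13
  22 = 1 · 13 + 9
  13 = 1 · 9 + 4
  9 = 2 · 4 + 1
  4 = 4 · 1 + 0
gcd(795, 224) = 1.
Track Bezout coefficients alongside the remainders: start with r₀ = 795 = a·1 + b·0 (s = 1, t = 0) and r₁ = 224 = a·0 + b·1 (s = 0, t = 1); each new remainder r_{k+1} = r_{k-1} − q_k·r_k inherits s_{k+1} = s_{k-1} − q_k·s_k, t_{k+1} = t_{k-1} − q_k·t_k, so r_k = a·s_k + b·t_k at every step:
  q = 3: r = 123, s = 1 − 3·0 = 1, t = 0 − 3·1 = -3  (check: 795·1 + 224·(-3) = 123)
  q = 1: r = 101, s = 0 − 1·1 = -1, t = 1 − 1·(-3) = 4  (check: 795·(-1) + 224·4 = 101)
  q = 1: r = 22, s = 1 − 1·(-1) = 2, t = -3 − 1·4 = -7  (check: 795·2 + 224·(-7) = 22)
  q = 4: r = 13, s = -1 − 4·2 = -9, t = 4 − 4·(-7) = 32  (check: 795·(-9) + 224·32 = 13)
  q = 1: r = 9, s = 2 − 1·(-9) = 11, t = -7 − 1·32 = -39  (check: 795·11 + 224·(-39) = 9)
  q = 1: r = 4, s = -9 − 1·11 = -20, t = 32 − 1·(-39) = 71  (check: 795·(-20) + 224·71 = 4)
  q = 2: r = 1, s = 11 − 2·(-20) = 51, t = -39 − 2·71 = -181  (check: 795·51 + 224·(-181) = 1)
The row with r = 1 (the gcd) gives the Bezout coefficients s = 51, t = -181.
Result: 795 · (51) + 224 · (-181) = 1.

gcd(795, 224) = 1; s = 51, t = -181 (check: 795·51 + 224·(-181) = 1).


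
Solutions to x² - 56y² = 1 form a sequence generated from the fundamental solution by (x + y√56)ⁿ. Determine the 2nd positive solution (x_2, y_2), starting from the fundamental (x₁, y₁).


Step 1: Find the fundamental solution (x₁, y₁) of x² - 56y² = 1.
  Expand √56 as a continued fraction. a₀ = ⌊√56⌋ = 7; iterate m_{k+1} = d_k·a_k − m_k, d_{k+1} = (56 − m_{k+1}²)/d_k, a_{k+1} = ⌊(a₀ + m_{k+1})/d_{k+1}⌋ (starting m₀ = 0, d₀ = 1), with convergents p_k = a_k·p_{k-1} + p_{k-2}, q_k = a_k·q_{k-1} + q_{k-2} (p₋₁ = 1, q₋₁ = 0):
  k = 0: a₀ = 7; p₀/q₀ = 7/1; p₀² − 56·q₀² = 49 − 56 = -7.
  k = 1: m = 7, d = 7, a = ⌊(7 + 7)/7⌋ = 2; p/q = (2·7 + 1)/(2·1 + 0) = 15/2; p² − 56·q² = 225 − 224 = 1.
  The first convergent with p² − 56·q² = 1 gives the fundamental solution (x₁, y₁) = (15, 2).
Step 2: Apply the recurrence (x_{n+1}, y_{n+1}) = (x₁x_n + 56y₁y_n, x₁y_n + y₁x_n) repeatedly.
  From (x_1, y_1) = (15, 2): x_2 = 15·15 + 56·2·2 = 449; y_2 = 15·2 + 2·15 = 60.
Step 3: Verify x_2² - 56·y_2² = 201601 - 201600 = 1 (should be 1). ✓

(x_1, y_1) = (15, 2); (x_2, y_2) = (449, 60).


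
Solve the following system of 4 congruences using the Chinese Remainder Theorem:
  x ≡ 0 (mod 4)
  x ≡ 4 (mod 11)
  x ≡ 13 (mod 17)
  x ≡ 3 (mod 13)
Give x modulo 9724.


Product of moduli M = 4 · 11 · 17 · 13 = 9724.
Merge one congruence at a time:
  Start: x ≡ 0 (mod 4).
  Combine with x ≡ 4 (mod 11); new modulus lcm = 44.
    Write x = 0 + 4·t and substitute into x ≡ 4 (mod 11): 4·t ≡ 4 − 0 = 4 (mod 11).
    The inverse of 4 mod 11 is 3 (since 4·3 = 12 = 1·11 + 1), so t ≡ 3·4 = 12 ≡ 1 (mod 11).
    Then x = 0 + 4·1 = 4, valid modulo lcm(4, 11) = 44: x ≡ 4 (mod 44).
  Combine with x ≡ 13 (mod 17); new modulus lcm = 748.
    Write x = 4 + 44·t and substitute into x ≡ 13 (mod 17): 44·t ≡ 13 − 4 = 9 (mod 17).
    Reduce coefficients mod 17: 10·t ≡ 9 (mod 17).
    The inverse of 10 mod 17 is 12 (since 10·12 = 120 = 7·17 + 1), so t ≡ 12·9 = 108 ≡ 6 (mod 17).
    Then x = 4 + 44·6 = 268, valid modulo lcm(44, 17) = 748: x ≡ 268 (mod 748).
  Combine with x ≡ 3 (mod 13); new modulus lcm = 9724.
    Write x = 268 + 748·t and substitute into x ≡ 3 (mod 13): 748·t ≡ 3 − 268 = -265 (mod 13).
    Reduce coefficients mod 13: 7·t ≡ 8 (mod 13).
    The inverse of 7 mod 13 is 2 (since 7·2 = 14 = 1·13 + 1), so t ≡ 2·8 = 16 ≡ 3 (mod 13).
    Then x = 268 + 748·3 = 2512, valid modulo lcm(748, 13) = 9724: x ≡ 2512 (mod 9724).
Verify against each original: 2512 mod 4 = 0, 2512 mod 11 = 4, 2512 mod 17 = 13, 2512 mod 13 = 3.

x ≡ 2512 (mod 9724).


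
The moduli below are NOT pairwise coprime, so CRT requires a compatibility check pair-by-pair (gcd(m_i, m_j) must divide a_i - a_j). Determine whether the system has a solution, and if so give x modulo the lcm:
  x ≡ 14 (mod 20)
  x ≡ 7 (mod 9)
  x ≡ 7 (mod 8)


Moduli 20, 9, 8 are not pairwise coprime, so CRT works modulo lcm(m_i) when all pairwise compatibility conditions hold.
Pairwise compatibility: gcd(m_i, m_j) must divide a_i - a_j for every pair.
Merge one congruence at a time:
  Start: x ≡ 14 (mod 20).
  Combine with x ≡ 7 (mod 9): gcd(20, 9) = 1; 7 - 14 = -7, which IS divisible by 1, so compatible.
    Write x = 14 + 20·t and substitute into x ≡ 7 (mod 9): 20·t ≡ 7 − 14 = -7 (mod 9).
    Reduce coefficients mod 9: 2·t ≡ 2 (mod 9).
    The inverse of 2 mod 9 is 5 (since 2·5 = 10 = 1·9 + 1), so t ≡ 5·2 = 10 ≡ 1 (mod 9).
    Then x = 14 + 20·1 = 34, valid modulo lcm(20, 9) = 180: x ≡ 34 (mod 180).
  Combine with x ≡ 7 (mod 8): gcd(180, 8) = 4, and 7 - 34 = -27 is NOT divisible by 4.
    ⇒ system is inconsistent (no integer solution).

No solution (the system is inconsistent).


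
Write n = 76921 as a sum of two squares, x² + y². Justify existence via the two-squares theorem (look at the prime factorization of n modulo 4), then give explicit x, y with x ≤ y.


Step 1: Factor n = 76921 = 13 · 61 · 97.
Step 2: Check the mod-4 condition on each prime factor: 13 ≡ 1 (mod 4), exponent 1; 61 ≡ 1 (mod 4), exponent 1; 97 ≡ 1 (mod 4), exponent 1.
All primes ≡ 3 (mod 4) appear to even exponent (or don't appear), so by the two-squares theorem n IS expressible as a sum of two squares.
Step 3: Build a representation. Here n = 13 · 61 · 97 is a product of primes ≡ 1 (mod 4). Each prime p ≡ 1 (mod 4) is itself a sum of two squares; find a² by testing p − a² for a perfect square:
  13: 13 − 1² = 12, 13 − 2² = 9 = 3² ⇒ 13 = 2² + 3².
  61: 61 − 1² = 60, 61 − 2² = 57, 61 − 3² = 52, 61 − 4² = 45, 61 − 5² = 36 = 6² ⇒ 61 = 5² + 6².
  97: 97 − 1² = 96, 97 − 2² = 93, 97 − 3² = 88, 97 − 4² = 81 = 9² ⇒ 97 = 4² + 9².
  Combine using the Brahmagupta–Fibonacci identity (a² + b²)(c² + d²) = (ac − bd)² + (ad + bc)² = (ac + bd)² + (ad − bc)²:
  13 · 61 = 793: from (2² + 3²)(5² + 6²), take (2·5 − 3·6, 2·6 + 3·5) = (10 − 18, 12 + 15) = (-8, 27); dropping signs (only squares matter) gives (8, 27); check 8² + 27² = 64 + 729 = 793 ✓.
  793 · 97 = 76921: from (8² + 27²)(4² + 9²), take (8·4 − 27·9, 8·9 + 27·4) = (32 − 243, 72 + 108) = (-211, 180); dropping signs (only squares matter) gives (211, 180); check 211² + 180² = 44521 + 32400 = 76921 ✓.
Step 4: Order so x ≤ y and verify: 180² + 211² = 32400 + 44521 = 76921 = n. ✓

n = 76921 = 180² + 211² (one valid representation with x ≤ y).


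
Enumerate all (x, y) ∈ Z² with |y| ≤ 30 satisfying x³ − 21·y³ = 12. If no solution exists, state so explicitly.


The equation is x³ - 21y³ = 12. For fixed y, x³ = 21·y³ + 12, so a solution requires the RHS to be a perfect cube.
Strategy: iterate y from -30 to 30, compute RHS = 21·y³ + 12, and check whether it is a (positive or negative) perfect cube.
Check small values of y:
  y = 0: RHS = 12 is not a perfect cube.
  y = 1: RHS = 33 is not a perfect cube.
  y = -1: RHS = -9 is not a perfect cube.
  y = 2: RHS = 180 is not a perfect cube.
  y = -2: RHS = -156 is not a perfect cube.
  y = 3: RHS = 579 is not a perfect cube.
  y = -3: RHS = -555 is not a perfect cube.
Continuing the search up to |y| = 30 finds no solutions either.
No (x, y) in the scanned range satisfies the equation.

No integer solutions with |y| ≤ 30.


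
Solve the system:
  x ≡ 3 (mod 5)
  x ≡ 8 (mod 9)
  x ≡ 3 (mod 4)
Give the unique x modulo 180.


Moduli 5, 9, 4 are pairwise coprime; by CRT there is a unique solution modulo M = 5 · 9 · 4 = 180.
Solve pairwise, accumulating the modulus:
  Start with x ≡ 3 (mod 5).
  Combine with x ≡ 8 (mod 9): since gcd(5, 9) = 1, we get a unique residue mod 45.
    Write x = 3 + 5·t and substitute into x ≡ 8 (mod 9): 5·t ≡ 8 − 3 = 5 (mod 9).
    The inverse of 5 mod 9 is 2 (since 5·2 = 10 = 1·9 + 1), so t ≡ 2·5 = 10 ≡ 1 (mod 9).
    Then x = 3 + 5·1 = 8, valid modulo lcm(5, 9) = 45: x ≡ 8 (mod 45).
  Combine with x ≡ 3 (mod 4): since gcd(45, 4) = 1, we get a unique residue mod 180.
    Write x = 8 + 45·t and substitute into x ≡ 3 (mod 4): 45·t ≡ 3 − 8 = -5 (mod 4).
    Reduce coefficients mod 4: 1·t ≡ 3 (mod 4).
    So t ≡ 3 (mod 4).
    Then x = 8 + 45·3 = 143, valid modulo lcm(45, 4) = 180: x ≡ 143 (mod 180).
Verify: 143 mod 5 = 3 ✓, 143 mod 9 = 8 ✓, 143 mod 4 = 3 ✓.

x ≡ 143 (mod 180).


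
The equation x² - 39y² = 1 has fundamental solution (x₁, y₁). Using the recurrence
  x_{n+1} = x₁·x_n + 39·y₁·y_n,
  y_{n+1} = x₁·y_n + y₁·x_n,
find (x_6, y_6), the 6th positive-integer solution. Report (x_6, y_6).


Step 1: Find the fundamental solution (x₁, y₁) of x² - 39y² = 1.
  Expand √39 as a continued fraction. a₀ = ⌊√39⌋ = 6; iterate m_{k+1} = d_k·a_k − m_k, d_{k+1} = (39 − m_{k+1}²)/d_k, a_{k+1} = ⌊(a₀ + m_{k+1})/d_{k+1}⌋ (starting m₀ = 0, d₀ = 1), with convergents p_k = a_k·p_{k-1} + p_{k-2}, q_k = a_k·q_{k-1} + q_{k-2} (p₋₁ = 1, q₋₁ = 0):
  k = 0: a₀ = 6; p₀/q₀ = 6/1; p₀² − 39·q₀² = 36 − 39 = -3.
  k = 1: m = 6, d = 3, a = ⌊(6 + 6)/3⌋ = 4; p/q = (4·6 + 1)/(4·1 + 0) = 25/4; p² − 39·q² = 625 − 624 = 1.
  The first convergent with p² − 39·q² = 1 gives the fundamental solution (x₁, y₁) = (25, 4).
Step 2: Apply the recurrence (x_{n+1}, y_{n+1}) = (x₁x_n + 39y₁y_n, x₁y_n + y₁x_n) repeatedly.
  From (x_1, y_1) = (25, 4): x_2 = 25·25 + 39·4·4 = 1249; y_2 = 25·4 + 4·25 = 200.
  From (x_2, y_2) = (1249, 200): x_3 = 25·1249 + 39·4·200 = 62425; y_3 = 25·200 + 4·1249 = 9996.
  From (x_3, y_3) = (62425, 9996): x_4 = 25·62425 + 39·4·9996 = 3120001; y_4 = 25·9996 + 4·62425 = 499600.
  From (x_4, y_4) = (3120001, 499600): x_5 = 25·3120001 + 39·4·499600 = 155937625; y_5 = 25·499600 + 4·3120001 = 24970004.
  From (x_5, y_5) = (155937625, 24970004): x_6 = 25·155937625 + 39·4·24970004 = 7793761249; y_6 = 25·24970004 + 4·155937625 = 1248000600.
Step 3: Verify x_6² - 39·y_6² = 60742714406414040001 - 60742714406414040000 = 1 (should be 1). ✓

(x_1, y_1) = (25, 4); (x_6, y_6) = (7793761249, 1248000600).


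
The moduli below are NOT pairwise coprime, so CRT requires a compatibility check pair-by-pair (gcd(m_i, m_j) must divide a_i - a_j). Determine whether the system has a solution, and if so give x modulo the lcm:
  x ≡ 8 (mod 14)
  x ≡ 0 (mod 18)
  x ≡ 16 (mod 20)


Moduli 14, 18, 20 are not pairwise coprime, so CRT works modulo lcm(m_i) when all pairwise compatibility conditions hold.
Pairwise compatibility: gcd(m_i, m_j) must divide a_i - a_j for every pair.
Merge one congruence at a time:
  Start: x ≡ 8 (mod 14).
  Combine with x ≡ 0 (mod 18): gcd(14, 18) = 2; 0 - 8 = -8, which IS divisible by 2, so compatible.
    Write x = 8 + 14·t and substitute into x ≡ 0 (mod 18): 14·t ≡ 0 − 8 = -8 (mod 18).
    Divide the congruence (and modulus) by g = 2: 7·t ≡ -4 (mod 9).
    Reduce coefficients mod 9: 7·t ≡ 5 (mod 9).
    The inverse of 7 mod 9 is 4 (since 7·4 = 28 = 3·9 + 1), so t ≡ 4·5 = 20 ≡ 2 (mod 9).
    Then x = 8 + 14·2 = 36, valid modulo lcm(14, 18) = 126: x ≡ 36 (mod 126).
  Combine with x ≡ 16 (mod 20): gcd(126, 20) = 2; 16 - 36 = -20, which IS divisible by 2, so compatible.
    Write x = 36 + 126·t and substitute into x ≡ 16 (mod 20): 126·t ≡ 16 − 36 = -20 (mod 20).
    Divide the congruence (and modulus) by g = 2: 63·t ≡ -10 (mod 10).
    Reduce coefficients mod 10: 3·t ≡ 0 (mod 10).
    The inverse of 3 mod 10 is 7 (since 3·7 = 21 = 2·10 + 1), so t ≡ 7·0 = 0 ≡ 0 (mod 10).
    Then x = 36 + 126·0 = 36, valid modulo lcm(126, 20) = 1260: x ≡ 36 (mod 1260).
Verify: 36 mod 14 = 8, 36 mod 18 = 0, 36 mod 20 = 16.

x ≡ 36 (mod 1260).


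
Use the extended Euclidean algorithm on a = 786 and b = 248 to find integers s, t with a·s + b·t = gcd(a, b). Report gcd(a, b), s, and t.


Euclidean algorithm on (786, 248) — divide until remainder is 0:
  786 = 3 · 248 + 42
  248 = 5 · 42 + 38
  42 = 1 · 38 + 4
  38 = 9 · 4 + 2
  4 = 2 · 2 + 0
gcd(786, 248) = 2.
Track Bezout coefficients alongside the remainders: start with r₀ = 786 = a·1 + b·0 (s = 1, t = 0) and r₁ = 248 = a·0 + b·1 (s = 0, t = 1); each new remainder r_{k+1} = r_{k-1} − q_k·r_k inherits s_{k+1} = s_{k-1} − q_k·s_k, t_{k+1} = t_{k-1} − q_k·t_k, so r_k = a·s_k + b·t_k at every step:
  q = 3: r = 42, s = 1 − 3·0 = 1, t = 0 − 3·1 = -3  (check: 786·1 + 248·(-3) = 42)
  q = 5: r = 38, s = 0 − 5·1 = -5, t = 1 − 5·(-3) = 16  (check: 786·(-5) + 248·16 = 38)
  q = 1: r = 4, s = 1 − 1·(-5) = 6, t = -3 − 1·16 = -19  (check: 786·6 + 248·(-19) = 4)
  q = 9: r = 2, s = -5 − 9·6 = -59, t = 16 − 9·(-19) = 187  (check: 786·(-59) + 248·187 = 2)
The row with r = 2 (the gcd) gives the Bezout coefficients s = -59, t = 187.
Result: 786 · (-59) + 248 · (187) = 2.

gcd(786, 248) = 2; s = -59, t = 187 (check: 786·(-59) + 248·187 = 2).


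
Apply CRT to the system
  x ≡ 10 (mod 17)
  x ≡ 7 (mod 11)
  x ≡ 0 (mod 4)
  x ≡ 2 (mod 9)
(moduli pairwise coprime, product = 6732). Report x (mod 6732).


Product of moduli M = 17 · 11 · 4 · 9 = 6732.
Merge one congruence at a time:
  Start: x ≡ 10 (mod 17).
  Combine with x ≡ 7 (mod 11); new modulus lcm = 187.
    Write x = 10 + 17·t and substitute into x ≡ 7 (mod 11): 17·t ≡ 7 − 10 = -3 (mod 11).
    Reduce coefficients mod 11: 6·t ≡ 8 (mod 11).
    The inverse of 6 mod 11 is 2 (since 6·2 = 12 = 1·11 + 1), so t ≡ 2·8 = 16 ≡ 5 (mod 11).
    Then x = 10 + 17·5 = 95, valid modulo lcm(17, 11) = 187: x ≡ 95 (mod 187).
  Combine with x ≡ 0 (mod 4); new modulus lcm = 748.
    Write x = 95 + 187·t and substitute into x ≡ 0 (mod 4): 187·t ≡ 0 − 95 = -95 (mod 4).
    Reduce coefficients mod 4: 3·t ≡ 1 (mod 4).
    The inverse of 3 mod 4 is 3 (since 3·3 = 9 = 2·4 + 1), so t ≡ 3·1 = 3 ≡ 3 (mod 4).
    Then x = 95 + 187·3 = 656, valid modulo lcm(187, 4) = 748: x ≡ 656 (mod 748).
  Combine with x ≡ 2 (mod 9); new modulus lcm = 6732.
    Write x = 656 + 748·t and substitute into x ≡ 2 (mod 9): 748·t ≡ 2 − 656 = -654 (mod 9).
    Reduce coefficients mod 9: 1·t ≡ 3 (mod 9).
    So t ≡ 3 (mod 9).
    Then x = 656 + 748·3 = 2900, valid modulo lcm(748, 9) = 6732: x ≡ 2900 (mod 6732).
Verify against each original: 2900 mod 17 = 10, 2900 mod 11 = 7, 2900 mod 4 = 0, 2900 mod 9 = 2.

x ≡ 2900 (mod 6732).


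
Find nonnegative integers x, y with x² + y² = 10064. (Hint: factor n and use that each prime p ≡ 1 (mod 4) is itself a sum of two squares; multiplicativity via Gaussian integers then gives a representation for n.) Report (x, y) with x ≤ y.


Step 1: Factor n = 10064 = 2^4 · 17 · 37.
Step 2: Check the mod-4 condition on each prime factor: 2 = 2 (special); 17 ≡ 1 (mod 4), exponent 1; 37 ≡ 1 (mod 4), exponent 1.
All primes ≡ 3 (mod 4) appear to even exponent (or don't appear), so by the two-squares theorem n IS expressible as a sum of two squares.
Step 3: Build a representation. Group n = k² · m with k = 4 and m = 17 · 37 = 629 (a product of primes ≡ 1 (mod 4)); a representation of m scales to one of n via (k·x)² + (k·y)² = k²(x² + y²). Each prime p ≡ 1 (mod 4) is itself a sum of two squares; find a² by testing p − a² for a perfect square:
  17: 17 − 1² = 16 = 4² ⇒ 17 = 1² + 4².
  37: 37 − 1² = 36 = 6² ⇒ 37 = 1² + 6².
  Combine using the Brahmagupta–Fibonacci identity (a² + b²)(c² + d²) = (ac − bd)² + (ad + bc)² = (ac + bd)² + (ad − bc)²:
  17 · 37 = 629: from (1² + 4²)(1² + 6²), take (1·1 − 4·6, 1·6 + 4·1) = (1 − 24, 6 + 4) = (-23, 10); dropping signs (only squares matter) gives (23, 10); check 23² + 10² = 529 + 100 = 629 ✓.
  Scale by k = 4: (4·23, 4·10) = (92, 40).
Step 4: Order so x ≤ y and verify: 40² + 92² = 1600 + 8464 = 10064 = n. ✓

n = 10064 = 40² + 92² (one valid representation with x ≤ y).


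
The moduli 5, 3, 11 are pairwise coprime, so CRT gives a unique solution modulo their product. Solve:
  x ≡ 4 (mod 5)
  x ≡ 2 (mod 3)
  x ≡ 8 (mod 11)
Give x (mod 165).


Moduli 5, 3, 11 are pairwise coprime; by CRT there is a unique solution modulo M = 5 · 3 · 11 = 165.
Solve pairwise, accumulating the modulus:
  Start with x ≡ 4 (mod 5).
  Combine with x ≡ 2 (mod 3): since gcd(5, 3) = 1, we get a unique residue mod 15.
    Write x = 4 + 5·t and substitute into x ≡ 2 (mod 3): 5·t ≡ 2 − 4 = -2 (mod 3).
    Reduce coefficients mod 3: 2·t ≡ 1 (mod 3).
    The inverse of 2 mod 3 is 2 (since 2·2 = 4 = 1·3 + 1), so t ≡ 2·1 = 2 ≡ 2 (mod 3).
    Then x = 4 + 5·2 = 14, valid modulo lcm(5, 3) = 15: x ≡ 14 (mod 15).
  Combine with x ≡ 8 (mod 11): since gcd(15, 11) = 1, we get a unique residue mod 165.
    Write x = 14 + 15·t and substitute into x ≡ 8 (mod 11): 15·t ≡ 8 − 14 = -6 (mod 11).
    Reduce coefficients mod 11: 4·t ≡ 5 (mod 11).
    The inverse of 4 mod 11 is 3 (since 4·3 = 12 = 1·11 + 1), so t ≡ 3·5 = 15 ≡ 4 (mod 11).
    Then x = 14 + 15·4 = 74, valid modulo lcm(15, 11) = 165: x ≡ 74 (mod 165).
Verify: 74 mod 5 = 4 ✓, 74 mod 3 = 2 ✓, 74 mod 11 = 8 ✓.

x ≡ 74 (mod 165).


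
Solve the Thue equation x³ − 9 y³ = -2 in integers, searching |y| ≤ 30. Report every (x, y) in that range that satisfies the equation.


The equation is x³ - 9y³ = -2. For fixed y, x³ = 9·y³ − 2, so a solution requires the RHS to be a perfect cube.
Strategy: iterate y from -30 to 30, compute RHS = 9·y³ − 2, and check whether it is a (positive or negative) perfect cube.
Check small values of y:
  y = 0: RHS = -2 is not a perfect cube.
  y = 1: RHS = 7 is not a perfect cube.
  y = -1: RHS = -11 is not a perfect cube.
  y = 2: RHS = 70 is not a perfect cube.
  y = -2: RHS = -74 is not a perfect cube.
  y = 3: RHS = 241 is not a perfect cube.
  y = -3: RHS = -245 is not a perfect cube.
Continuing the search up to |y| = 30 finds no solutions either.
No (x, y) in the scanned range satisfies the equation.

No integer solutions with |y| ≤ 30.


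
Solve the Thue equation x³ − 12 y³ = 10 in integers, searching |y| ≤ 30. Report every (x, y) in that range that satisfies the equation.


The equation is x³ - 12y³ = 10. For fixed y, x³ = 12·y³ + 10, so a solution requires the RHS to be a perfect cube.
Strategy: iterate y from -30 to 30, compute RHS = 12·y³ + 10, and check whether it is a (positive or negative) perfect cube.
Check small values of y:
  y = 0: RHS = 10 is not a perfect cube.
  y = 1: RHS = 22 is not a perfect cube.
  y = -1: RHS = -2 is not a perfect cube.
  y = 2: RHS = 106 is not a perfect cube.
  y = -2: RHS = -86 is not a perfect cube.
  y = 3: RHS = 334 is not a perfect cube.
  y = -3: RHS = -314 is not a perfect cube.
Continuing the search up to |y| = 30 finds no solutions either.
No (x, y) in the scanned range satisfies the equation.

No integer solutions with |y| ≤ 30.


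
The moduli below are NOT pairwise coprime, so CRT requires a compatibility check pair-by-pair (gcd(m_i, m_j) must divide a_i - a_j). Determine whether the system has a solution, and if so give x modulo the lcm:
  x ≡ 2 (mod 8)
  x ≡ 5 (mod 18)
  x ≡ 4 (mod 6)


Moduli 8, 18, 6 are not pairwise coprime, so CRT works modulo lcm(m_i) when all pairwise compatibility conditions hold.
Pairwise compatibility: gcd(m_i, m_j) must divide a_i - a_j for every pair.
Merge one congruence at a time:
  Start: x ≡ 2 (mod 8).
  Combine with x ≡ 5 (mod 18): gcd(8, 18) = 2, and 5 - 2 = 3 is NOT divisible by 2.
    ⇒ system is inconsistent (no integer solution).

No solution (the system is inconsistent).


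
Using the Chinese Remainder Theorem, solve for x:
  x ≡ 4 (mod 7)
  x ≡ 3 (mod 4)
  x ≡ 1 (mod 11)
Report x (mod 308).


Moduli 7, 4, 11 are pairwise coprime; by CRT there is a unique solution modulo M = 7 · 4 · 11 = 308.
Solve pairwise, accumulating the modulus:
  Start with x ≡ 4 (mod 7).
  Combine with x ≡ 3 (mod 4): since gcd(7, 4) = 1, we get a unique residue mod 28.
    Write x = 4 + 7·t and substitute into x ≡ 3 (mod 4): 7·t ≡ 3 − 4 = -1 (mod 4).
    Reduce coefficients mod 4: 3·t ≡ 3 (mod 4).
    The inverse of 3 mod 4 is 3 (since 3·3 = 9 = 2·4 + 1), so t ≡ 3·3 = 9 ≡ 1 (mod 4).
    Then x = 4 + 7·1 = 11, valid modulo lcm(7, 4) = 28: x ≡ 11 (mod 28).
  Combine with x ≡ 1 (mod 11): since gcd(28, 11) = 1, we get a unique residue mod 308.
    Write x = 11 + 28·t and substitute into x ≡ 1 (mod 11): 28·t ≡ 1 − 11 = -10 (mod 11).
    Reduce coefficients mod 11: 6·t ≡ 1 (mod 11).
    The inverse of 6 mod 11 is 2 (since 6·2 = 12 = 1·11 + 1), so t ≡ 2·1 = 2 ≡ 2 (mod 11).
    Then x = 11 + 28·2 = 67, valid modulo lcm(28, 11) = 308: x ≡ 67 (mod 308).
Verify: 67 mod 7 = 4 ✓, 67 mod 4 = 3 ✓, 67 mod 11 = 1 ✓.

x ≡ 67 (mod 308).


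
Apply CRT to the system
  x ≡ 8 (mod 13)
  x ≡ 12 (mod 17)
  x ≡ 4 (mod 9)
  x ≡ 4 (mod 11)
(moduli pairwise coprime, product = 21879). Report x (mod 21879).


Product of moduli M = 13 · 17 · 9 · 11 = 21879.
Merge one congruence at a time:
  Start: x ≡ 8 (mod 13).
  Combine with x ≡ 12 (mod 17); new modulus lcm = 221.
    Write x = 8 + 13·t and substitute into x ≡ 12 (mod 17): 13·t ≡ 12 − 8 = 4 (mod 17).
    The inverse of 13 mod 17 is 4 (since 13·4 = 52 = 3·17 + 1), so t ≡ 4·4 = 16 ≡ 16 (mod 17).
    Then x = 8 + 13·16 = 216, valid modulo lcm(13, 17) = 221: x ≡ 216 (mod 221).
  Combine with x ≡ 4 (mod 9); new modulus lcm = 1989.
    Write x = 216 + 221·t and substitute into x ≡ 4 (mod 9): 221·t ≡ 4 − 216 = -212 (mod 9).
    Reduce coefficients mod 9: 5·t ≡ 4 (mod 9).
    The inverse of 5 mod 9 is 2 (since 5·2 = 10 = 1·9 + 1), so t ≡ 2·4 = 8 ≡ 8 (mod 9).
    Then x = 216 + 221·8 = 1984, valid modulo lcm(221, 9) = 1989: x ≡ 1984 (mod 1989).
  Combine with x ≡ 4 (mod 11); new modulus lcm = 21879.
    Write x = 1984 + 1989·t and substitute into x ≡ 4 (mod 11): 1989·t ≡ 4 − 1984 = -1980 (mod 11).
    Reduce coefficients mod 11: 9·t ≡ 0 (mod 11).
    The inverse of 9 mod 11 is 5 (since 9·5 = 45 = 4·11 + 1), so t ≡ 5·0 = 0 ≡ 0 (mod 11).
    Then x = 1984 + 1989·0 = 1984, valid modulo lcm(1989, 11) = 21879: x ≡ 1984 (mod 21879).
Verify against each original: 1984 mod 13 = 8, 1984 mod 17 = 12, 1984 mod 9 = 4, 1984 mod 11 = 4.

x ≡ 1984 (mod 21879).


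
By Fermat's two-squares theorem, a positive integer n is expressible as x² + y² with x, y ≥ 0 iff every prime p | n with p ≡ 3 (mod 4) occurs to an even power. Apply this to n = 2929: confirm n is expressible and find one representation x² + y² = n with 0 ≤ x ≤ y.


Step 1: Factor n = 2929 = 29 · 101.
Step 2: Check the mod-4 condition on each prime factor: 29 ≡ 1 (mod 4), exponent 1; 101 ≡ 1 (mod 4), exponent 1.
All primes ≡ 3 (mod 4) appear to even exponent (or don't appear), so by the two-squares theorem n IS expressible as a sum of two squares.
Step 3: Build a representation. Here n = 29 · 101 is a product of primes ≡ 1 (mod 4). Each prime p ≡ 1 (mod 4) is itself a sum of two squares; find a² by testing p − a² for a perfect square:
  29: 29 − 1² = 28, 29 − 2² = 25 = 5² ⇒ 29 = 2² + 5².
  101: 101 − 1² = 100 = 10² ⇒ 101 = 1² + 10².
  Combine using the Brahmagupta–Fibonacci identity (a² + b²)(c² + d²) = (ac − bd)² + (ad + bc)² = (ac + bd)² + (ad − bc)²:
  29 · 101 = 2929: from (2² + 5²)(1² + 10²), take (2·1 − 5·10, 2·10 + 5·1) = (2 − 50, 20 + 5) = (-48, 25); dropping signs (only squares matter) gives (48, 25); check 48² + 25² = 2304 + 625 = 2929 ✓.
Step 4: Order so x ≤ y and verify: 25² + 48² = 625 + 2304 = 2929 = n. ✓

n = 2929 = 25² + 48² (one valid representation with x ≤ y).


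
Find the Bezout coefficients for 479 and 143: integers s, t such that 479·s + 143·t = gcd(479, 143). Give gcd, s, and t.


Euclidean algorithm on (479, 143) — divide until remainder is 0:
  479 = 3 · 143 + 50
  143 = 2 · 50 + 43
  50 = 1 · 43 + 7
  43 = 6 · 7 + 1
  7 = 7 · 1 + 0
gcd(479, 143) = 1.
Track Bezout coefficients alongside the remainders: start with r₀ = 479 = a·1 + b·0 (s = 1, t = 0) and r₁ = 143 = a·0 + b·1 (s = 0, t = 1); each new remainder r_{k+1} = r_{k-1} − q_k·r_k inherits s_{k+1} = s_{k-1} − q_k·s_k, t_{k+1} = t_{k-1} − q_k·t_k, so r_k = a·s_k + b·t_k at every step:
  q = 3: r = 50, s = 1 − 3·0 = 1, t = 0 − 3·1 = -3  (check: 479·1 + 143·(-3) = 50)
  q = 2: r = 43, s = 0 − 2·1 = -2, t = 1 − 2·(-3) = 7  (check: 479·(-2) + 143·7 = 43)
  q = 1: r = 7, s = 1 − 1·(-2) = 3, t = -3 − 1·7 = -10  (check: 479·3 + 143·(-10) = 7)
  q = 6: r = 1, s = -2 − 6·3 = -20, t = 7 − 6·(-10) = 67  (check: 479·(-20) + 143·67 = 1)
The row with r = 1 (the gcd) gives the Bezout coefficients s = -20, t = 67.
Result: 479 · (-20) + 143 · (67) = 1.

gcd(479, 143) = 1; s = -20, t = 67 (check: 479·(-20) + 143·67 = 1).


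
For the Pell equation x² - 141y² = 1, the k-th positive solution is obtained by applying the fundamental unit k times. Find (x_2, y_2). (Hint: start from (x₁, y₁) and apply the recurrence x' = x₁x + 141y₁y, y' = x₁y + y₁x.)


Step 1: Find the fundamental solution (x₁, y₁) of x² - 141y² = 1.
  Expand √141 as a continued fraction. a₀ = ⌊√141⌋ = 11; iterate m_{k+1} = d_k·a_k − m_k, d_{k+1} = (141 − m_{k+1}²)/d_k, a_{k+1} = ⌊(a₀ + m_{k+1})/d_{k+1}⌋ (starting m₀ = 0, d₀ = 1), with convergents p_k = a_k·p_{k-1} + p_{k-2}, q_k = a_k·q_{k-1} + q_{k-2} (p₋₁ = 1, q₋₁ = 0):
  k = 0: a₀ = 11; p₀/q₀ = 11/1; p₀² − 141·q₀² = 121 − 141 = -20.
  k = 1: m = 11, d = 20, a = ⌊(11 + 11)/20⌋ = 1; p/q = (1·11 + 1)/(1·1 + 0) = 12/1; p² − 141·q² = 144 − 141 = 3.
  k = 2: m = 9, d = 3, a = ⌊(11 + 9)/3⌋ = 6; p/q = (6·12 + 11)/(6·1 + 1) = 83/7; p² − 141·q² = 6889 − 6909 = -20.
  k = 3: m = 9, d = 20, a = ⌊(11 + 9)/20⌋ = 1; p/q = (1·83 + 12)/(1·7 + 1) = 95/8; p² − 141·q² = 9025 − 9024 = 1.
  The first convergent with p² − 141·q² = 1 gives the fundamental solution (x₁, y₁) = (95, 8).
Step 2: Apply the recurrence (x_{n+1}, y_{n+1}) = (x₁x_n + 141y₁y_n, x₁y_n + y₁x_n) repeatedly.
  From (x_1, y_1) = (95, 8): x_2 = 95·95 + 141·8·8 = 18049; y_2 = 95·8 + 8·95 = 1520.
Step 3: Verify x_2² - 141·y_2² = 325766401 - 325766400 = 1 (should be 1). ✓

(x_1, y_1) = (95, 8); (x_2, y_2) = (18049, 1520).


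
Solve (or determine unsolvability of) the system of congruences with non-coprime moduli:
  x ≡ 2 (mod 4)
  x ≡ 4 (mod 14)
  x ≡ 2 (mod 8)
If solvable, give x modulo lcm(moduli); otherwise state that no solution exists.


Moduli 4, 14, 8 are not pairwise coprime, so CRT works modulo lcm(m_i) when all pairwise compatibility conditions hold.
Pairwise compatibility: gcd(m_i, m_j) must divide a_i - a_j for every pair.
Merge one congruence at a time:
  Start: x ≡ 2 (mod 4).
  Combine with x ≡ 4 (mod 14): gcd(4, 14) = 2; 4 - 2 = 2, which IS divisible by 2, so compatible.
    Write x = 2 + 4·t and substitute into x ≡ 4 (mod 14): 4·t ≡ 4 − 2 = 2 (mod 14).
    Divide the congruence (and modulus) by g = 2: 2·t ≡ 1 (mod 7).
    The inverse of 2 mod 7 is 4 (since 2·4 = 8 = 1·7 + 1), so t ≡ 4·1 = 4 ≡ 4 (mod 7).
    Then x = 2 + 4·4 = 18, valid modulo lcm(4, 14) = 28: x ≡ 18 (mod 28).
  Combine with x ≡ 2 (mod 8): gcd(28, 8) = 4; 2 - 18 = -16, which IS divisible by 4, so compatible.
    Write x = 18 + 28·t and substitute into x ≡ 2 (mod 8): 28·t ≡ 2 − 18 = -16 (mod 8).
    Divide the congruence (and modulus) by g = 4: 7·t ≡ -4 (mod 2).
    Reduce coefficients mod 2: 1·t ≡ 0 (mod 2).
    So t ≡ 0 (mod 2).
    Then x = 18 + 28·0 = 18, valid modulo lcm(28, 8) = 56: x ≡ 18 (mod 56).
Verify: 18 mod 4 = 2, 18 mod 14 = 4, 18 mod 8 = 2.

x ≡ 18 (mod 56).


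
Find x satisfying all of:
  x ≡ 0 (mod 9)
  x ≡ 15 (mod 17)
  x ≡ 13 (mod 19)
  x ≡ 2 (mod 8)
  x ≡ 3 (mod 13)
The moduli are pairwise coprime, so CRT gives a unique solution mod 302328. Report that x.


Product of moduli M = 9 · 17 · 19 · 8 · 13 = 302328.
Merge one congruence at a time:
  Start: x ≡ 0 (mod 9).
  Combine with x ≡ 15 (mod 17); new modulus lcm = 153.
    Write x = 0 + 9·t and substitute into x ≡ 15 (mod 17): 9·t ≡ 15 − 0 = 15 (mod 17).
    The inverse of 9 mod 17 is 2 (since 9·2 = 18 = 1·17 + 1), so t ≡ 2·15 = 30 ≡ 13 (mod 17).
    Then x = 0 + 9·13 = 117, valid modulo lcm(9, 17) = 153: x ≡ 117 (mod 153).
  Combine with x ≡ 13 (mod 19); new modulus lcm = 2907.
    Write x = 117 + 153·t and substitute into x ≡ 13 (mod 19): 153·t ≡ 13 − 117 = -104 (mod 19).
    Reduce coefficients mod 19: 1·t ≡ 10 (mod 19).
    So t ≡ 10 (mod 19).
    Then x = 117 + 153·10 = 1647, valid modulo lcm(153, 19) = 2907: x ≡ 1647 (mod 2907).
  Combine with x ≡ 2 (mod 8); new modulus lcm = 23256.
    Write x = 1647 + 2907·t and substitute into x ≡ 2 (mod 8): 2907·t ≡ 2 − 1647 = -1645 (mod 8).
    Reduce coefficients mod 8: 3·t ≡ 3 (mod 8).
    The inverse of 3 mod 8 is 3 (since 3·3 = 9 = 1·8 + 1), so t ≡ 3·3 = 9 ≡ 1 (mod 8).
    Then x = 1647 + 2907·1 = 4554, valid modulo lcm(2907, 8) = 23256: x ≡ 4554 (mod 23256).
  Combine with x ≡ 3 (mod 13); new modulus lcm = 302328.
    Write x = 4554 + 23256·t and substitute into x ≡ 3 (mod 13): 23256·t ≡ 3 − 4554 = -4551 (mod 13).
    Reduce coefficients mod 13: 12·t ≡ 12 (mod 13).
    The inverse of 12 mod 13 is 12 (since 12·12 = 144 = 11·13 + 1), so t ≡ 12·12 = 144 ≡ 1 (mod 13).
    Then x = 4554 + 23256·1 = 27810, valid modulo lcm(23256, 13) = 302328: x ≡ 27810 (mod 302328).
Verify against each original: 27810 mod 9 = 0, 27810 mod 17 = 15, 27810 mod 19 = 13, 27810 mod 8 = 2, 27810 mod 13 = 3.

x ≡ 27810 (mod 302328).


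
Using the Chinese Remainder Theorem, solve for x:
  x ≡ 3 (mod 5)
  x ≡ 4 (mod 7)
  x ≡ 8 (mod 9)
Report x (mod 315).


Moduli 5, 7, 9 are pairwise coprime; by CRT there is a unique solution modulo M = 5 · 7 · 9 = 315.
Solve pairwise, accumulating the modulus:
  Start with x ≡ 3 (mod 5).
  Combine with x ≡ 4 (mod 7): since gcd(5, 7) = 1, we get a unique residue mod 35.
    Write x = 3 + 5·t and substitute into x ≡ 4 (mod 7): 5·t ≡ 4 − 3 = 1 (mod 7).
    The inverse of 5 mod 7 is 3 (since 5·3 = 15 = 2·7 + 1), so t ≡ 3·1 = 3 ≡ 3 (mod 7).
    Then x = 3 + 5·3 = 18, valid modulo lcm(5, 7) = 35: x ≡ 18 (mod 35).
  Combine with x ≡ 8 (mod 9): since gcd(35, 9) = 1, we get a unique residue mod 315.
    Write x = 18 + 35·t and substitute into x ≡ 8 (mod 9): 35·t ≡ 8 − 18 = -10 (mod 9).
    Reduce coefficients mod 9: 8·t ≡ 8 (mod 9).
    The inverse of 8 mod 9 is 8 (since 8·8 = 64 = 7·9 + 1), so t ≡ 8·8 = 64 ≡ 1 (mod 9).
    Then x = 18 + 35·1 = 53, valid modulo lcm(35, 9) = 315: x ≡ 53 (mod 315).
Verify: 53 mod 5 = 3 ✓, 53 mod 7 = 4 ✓, 53 mod 9 = 8 ✓.

x ≡ 53 (mod 315).


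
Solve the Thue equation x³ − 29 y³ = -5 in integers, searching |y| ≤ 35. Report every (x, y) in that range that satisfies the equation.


The equation is x³ - 29y³ = -5. For fixed y, x³ = 29·y³ − 5, so a solution requires the RHS to be a perfect cube.
Strategy: iterate y from -35 to 35, compute RHS = 29·y³ − 5, and check whether it is a (positive or negative) perfect cube.
Check small values of y:
  y = 0: RHS = -5 is not a perfect cube.
  y = 1: RHS = 24 is not a perfect cube.
  y = -1: RHS = -34 is not a perfect cube.
  y = 2: RHS = 227 is not a perfect cube.
  y = -2: RHS = -237 is not a perfect cube.
  y = 3: RHS = 778 is not a perfect cube.
  y = -3: RHS = -788 is not a perfect cube.
Continuing the search up to |y| = 35 finds no solutions either.
No (x, y) in the scanned range satisfies the equation.

No integer solutions with |y| ≤ 35.


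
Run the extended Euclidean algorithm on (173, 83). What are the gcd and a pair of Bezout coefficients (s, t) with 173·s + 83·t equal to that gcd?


Euclidean algorithm on (173, 83) — divide until remainder is 0:
  173 = 2 · 83 + 7
  83 = 11 · 7 + 6
  7 = 1 · 6 + 1
  6 = 6 · 1 + 0
gcd(173, 83) = 1.
Track Bezout coefficients alongside the remainders: start with r₀ = 173 = a·1 + b·0 (s = 1, t = 0) and r₁ = 83 = a·0 + b·1 (s = 0, t = 1); each new remainder r_{k+1} = r_{k-1} − q_k·r_k inherits s_{k+1} = s_{k-1} − q_k·s_k, t_{k+1} = t_{k-1} − q_k·t_k, so r_k = a·s_k + b·t_k at every step:
  q = 2: r = 7, s = 1 − 2·0 = 1, t = 0 − 2·1 = -2  (check: 173·1 + 83·(-2) = 7)
  q = 11: r = 6, s = 0 − 11·1 = -11, t = 1 − 11·(-2) = 23  (check: 173·(-11) + 83·23 = 6)
  q = 1: r = 1, s = 1 − 1·(-11) = 12, t = -2 − 1·23 = -25  (check: 173·12 + 83·(-25) = 1)
The row with r = 1 (the gcd) gives the Bezout coefficients s = 12, t = -25.
Result: 173 · (12) + 83 · (-25) = 1.

gcd(173, 83) = 1; s = 12, t = -25 (check: 173·12 + 83·(-25) = 1).
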